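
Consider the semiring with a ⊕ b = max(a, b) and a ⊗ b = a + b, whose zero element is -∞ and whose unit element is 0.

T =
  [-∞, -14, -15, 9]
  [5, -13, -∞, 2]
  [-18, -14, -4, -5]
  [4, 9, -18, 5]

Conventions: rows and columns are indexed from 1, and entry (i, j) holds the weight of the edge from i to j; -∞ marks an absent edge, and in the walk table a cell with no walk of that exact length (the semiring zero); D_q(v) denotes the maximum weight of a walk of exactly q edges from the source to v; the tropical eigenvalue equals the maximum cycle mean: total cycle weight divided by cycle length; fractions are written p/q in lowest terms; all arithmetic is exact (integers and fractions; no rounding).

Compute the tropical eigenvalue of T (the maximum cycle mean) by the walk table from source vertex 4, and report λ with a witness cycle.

q=0: [-∞, -∞, -∞, 0]
q=1: [4, 9, -18, 5]
q=2: [14, 14, -11, 13]
q=3: [19, 22, -1, 23]
q=4: [27, 32, 5, 28]
Optimal cycle mean attained by: cycle 1->4->2->1, total 9 + 9 + 5, length 3.
Answer: λ = 23/3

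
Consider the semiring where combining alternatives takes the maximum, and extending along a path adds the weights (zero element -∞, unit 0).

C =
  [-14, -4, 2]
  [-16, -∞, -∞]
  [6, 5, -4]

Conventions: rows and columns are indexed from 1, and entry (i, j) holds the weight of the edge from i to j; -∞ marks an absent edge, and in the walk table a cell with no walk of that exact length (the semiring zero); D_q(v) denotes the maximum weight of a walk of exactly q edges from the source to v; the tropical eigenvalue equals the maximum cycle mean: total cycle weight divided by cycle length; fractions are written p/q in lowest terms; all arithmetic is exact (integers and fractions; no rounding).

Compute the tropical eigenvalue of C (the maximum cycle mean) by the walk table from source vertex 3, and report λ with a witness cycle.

q=0: [-∞, -∞, 0]
q=1: [6, 5, -4]
q=2: [2, 2, 8]
q=3: [14, 13, 4]
Optimal cycle mean attained by: cycle 1->3->1, total 2 + 6, length 2.
Answer: λ = 4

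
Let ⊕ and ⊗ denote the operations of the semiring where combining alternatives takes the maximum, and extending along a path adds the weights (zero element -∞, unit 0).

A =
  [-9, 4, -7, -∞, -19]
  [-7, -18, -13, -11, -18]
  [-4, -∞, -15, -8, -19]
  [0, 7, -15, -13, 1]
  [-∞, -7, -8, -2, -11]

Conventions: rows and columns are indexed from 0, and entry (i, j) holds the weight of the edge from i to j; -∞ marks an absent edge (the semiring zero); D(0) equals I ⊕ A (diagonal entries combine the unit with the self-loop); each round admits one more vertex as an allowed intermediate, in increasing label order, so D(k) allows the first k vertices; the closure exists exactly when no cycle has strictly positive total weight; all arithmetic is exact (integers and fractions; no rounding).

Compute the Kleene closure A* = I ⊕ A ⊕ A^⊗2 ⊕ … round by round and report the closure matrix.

D(0):
  [0, 4, -7, -∞, -19]
  [-7, 0, -13, -11, -18]
  [-4, -∞, 0, -8, -19]
  [0, 7, -15, 0, 1]
  [-∞, -7, -8, -2, 0]
D(1):
  [0, 4, -7, -∞, -19]
  [-7, 0, -13, -11, -18]
  [-4, 0, 0, -8, -19]
  [0, 7, -7, 0, 1]
  [-∞, -7, -8, -2, 0]
D(2):
  [0, 4, -7, -7, -14]
  [-7, 0, -13, -11, -18]
  [-4, 0, 0, -8, -18]
  [0, 7, -6, 0, 1]
  [-14, -7, -8, -2, 0]
D(3):
  [0, 4, -7, -7, -14]
  [-7, 0, -13, -11, -18]
  [-4, 0, 0, -8, -18]
  [0, 7, -6, 0, 1]
  [-12, -7, -8, -2, 0]
D(4):
  [0, 4, -7, -7, -6]
  [-7, 0, -13, -11, -10]
  [-4, 0, 0, -8, -7]
  [0, 7, -6, 0, 1]
  [-2, 5, -8, -2, 0]
D(5):
  [0, 4, -7, -7, -6]
  [-7, 0, -13, -11, -10]
  [-4, 0, 0, -8, -7]
  [0, 7, -6, 0, 1]
  [-2, 5, -8, -2, 0]
Answer: A* = [[0, 4, -7, -7, -6], [-7, 0, -13, -11, -10], [-4, 0, 0, -8, -7], [0, 7, -6, 0, 1], [-2, 5, -8, -2, 0]]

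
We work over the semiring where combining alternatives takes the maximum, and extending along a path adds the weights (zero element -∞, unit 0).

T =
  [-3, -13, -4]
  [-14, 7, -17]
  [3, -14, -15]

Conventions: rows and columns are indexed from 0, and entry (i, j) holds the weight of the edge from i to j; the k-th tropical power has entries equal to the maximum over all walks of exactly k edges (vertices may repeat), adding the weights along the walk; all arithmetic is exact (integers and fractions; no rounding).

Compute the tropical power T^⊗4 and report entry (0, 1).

T^⊗2:
  [-1, -6, -7]
  [-7, 14, -10]
  [0, -7, -1]
T^⊗3:
  [-4, 1, -5]
  [0, 21, -3]
  [2, 0, -4]
T^⊗4:
  [-2, 8, -8]
  [7, 28, 4]
  [-1, 7, -2]
Key observation: the optimum is the walk 0->1->1->1->1, with weight (-13) + 7 + 7 + 7 = 8.
Optimal value attained by: walk 0->1->1->1->1.
Answer: (T^⊗4)[0][1] = 8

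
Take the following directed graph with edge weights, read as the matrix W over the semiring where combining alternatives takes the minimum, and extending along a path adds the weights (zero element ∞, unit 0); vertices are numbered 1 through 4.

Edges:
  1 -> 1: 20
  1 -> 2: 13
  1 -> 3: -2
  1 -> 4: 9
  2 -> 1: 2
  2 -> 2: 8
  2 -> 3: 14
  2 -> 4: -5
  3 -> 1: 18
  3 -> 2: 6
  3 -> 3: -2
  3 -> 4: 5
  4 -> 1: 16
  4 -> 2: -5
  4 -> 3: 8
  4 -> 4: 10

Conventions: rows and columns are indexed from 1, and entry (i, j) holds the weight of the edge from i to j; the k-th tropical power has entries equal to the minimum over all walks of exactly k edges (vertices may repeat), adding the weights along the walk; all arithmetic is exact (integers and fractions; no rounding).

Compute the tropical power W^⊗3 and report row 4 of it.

W^⊗2:
  [15, 4, -4, 3]
  [10, -10, 0, 3]
  [8, 0, -4, 1]
  [-3, 3, 6, -10]
W^⊗3:
  [6, -2, -6, -1]
  [-8, -2, -2, -15]
  [2, -4, -6, -5]
  [5, -15, -5, -2]
Answer: row 4 of W^⊗3 = [5, -15, -5, -2]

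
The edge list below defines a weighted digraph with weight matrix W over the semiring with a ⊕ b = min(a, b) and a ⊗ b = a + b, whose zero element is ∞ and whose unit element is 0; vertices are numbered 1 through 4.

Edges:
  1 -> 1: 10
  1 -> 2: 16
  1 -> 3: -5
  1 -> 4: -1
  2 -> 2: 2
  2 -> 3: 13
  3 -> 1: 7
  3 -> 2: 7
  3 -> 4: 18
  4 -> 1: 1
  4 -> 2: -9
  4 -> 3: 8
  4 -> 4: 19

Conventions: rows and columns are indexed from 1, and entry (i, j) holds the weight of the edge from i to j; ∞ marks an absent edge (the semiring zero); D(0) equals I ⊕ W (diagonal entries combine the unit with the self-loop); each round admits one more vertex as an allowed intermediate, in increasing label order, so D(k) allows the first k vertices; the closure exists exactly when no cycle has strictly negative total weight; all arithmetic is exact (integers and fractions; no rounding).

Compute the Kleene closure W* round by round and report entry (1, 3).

D(0):
  [0, 16, -5, -1]
  [∞, 0, 13, ∞]
  [7, 7, 0, 18]
  [1, -9, 8, 0]
D(1):
  [0, 16, -5, -1]
  [∞, 0, 13, ∞]
  [7, 7, 0, 6]
  [1, -9, -4, 0]
D(2):
  [0, 16, -5, -1]
  [∞, 0, 13, ∞]
  [7, 7, 0, 6]
  [1, -9, -4, 0]
D(3):
  [0, 2, -5, -1]
  [20, 0, 13, 19]
  [7, 7, 0, 6]
  [1, -9, -4, 0]
D(4):
  [0, -10, -5, -1]
  [20, 0, 13, 19]
  [7, -3, 0, 6]
  [1, -9, -4, 0]
Answer: W*[1][3] = -5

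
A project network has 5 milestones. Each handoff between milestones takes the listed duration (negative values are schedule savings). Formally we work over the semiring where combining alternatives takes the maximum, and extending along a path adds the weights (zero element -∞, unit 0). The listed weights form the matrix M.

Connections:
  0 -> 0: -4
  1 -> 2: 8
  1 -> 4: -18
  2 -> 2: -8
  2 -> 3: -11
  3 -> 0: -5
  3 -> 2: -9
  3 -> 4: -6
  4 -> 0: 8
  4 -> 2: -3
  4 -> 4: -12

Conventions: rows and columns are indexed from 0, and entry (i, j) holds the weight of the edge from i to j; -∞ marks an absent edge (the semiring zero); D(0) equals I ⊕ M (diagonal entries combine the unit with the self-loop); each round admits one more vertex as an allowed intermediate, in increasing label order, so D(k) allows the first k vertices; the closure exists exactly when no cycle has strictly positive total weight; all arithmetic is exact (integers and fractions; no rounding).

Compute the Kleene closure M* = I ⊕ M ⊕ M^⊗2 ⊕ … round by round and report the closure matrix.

D(0):
  [0, -∞, -∞, -∞, -∞]
  [-∞, 0, 8, -∞, -18]
  [-∞, -∞, 0, -11, -∞]
  [-5, -∞, -9, 0, -6]
  [8, -∞, -3, -∞, 0]
D(1):
  [0, -∞, -∞, -∞, -∞]
  [-∞, 0, 8, -∞, -18]
  [-∞, -∞, 0, -11, -∞]
  [-5, -∞, -9, 0, -6]
  [8, -∞, -3, -∞, 0]
D(2):
  [0, -∞, -∞, -∞, -∞]
  [-∞, 0, 8, -∞, -18]
  [-∞, -∞, 0, -11, -∞]
  [-5, -∞, -9, 0, -6]
  [8, -∞, -3, -∞, 0]
D(3):
  [0, -∞, -∞, -∞, -∞]
  [-∞, 0, 8, -3, -18]
  [-∞, -∞, 0, -11, -∞]
  [-5, -∞, -9, 0, -6]
  [8, -∞, -3, -14, 0]
D(4):
  [0, -∞, -∞, -∞, -∞]
  [-8, 0, 8, -3, -9]
  [-16, -∞, 0, -11, -17]
  [-5, -∞, -9, 0, -6]
  [8, -∞, -3, -14, 0]
D(5):
  [0, -∞, -∞, -∞, -∞]
  [-1, 0, 8, -3, -9]
  [-9, -∞, 0, -11, -17]
  [2, -∞, -9, 0, -6]
  [8, -∞, -3, -14, 0]
Answer: M* = [[0, -∞, -∞, -∞, -∞], [-1, 0, 8, -3, -9], [-9, -∞, 0, -11, -17], [2, -∞, -9, 0, -6], [8, -∞, -3, -14, 0]]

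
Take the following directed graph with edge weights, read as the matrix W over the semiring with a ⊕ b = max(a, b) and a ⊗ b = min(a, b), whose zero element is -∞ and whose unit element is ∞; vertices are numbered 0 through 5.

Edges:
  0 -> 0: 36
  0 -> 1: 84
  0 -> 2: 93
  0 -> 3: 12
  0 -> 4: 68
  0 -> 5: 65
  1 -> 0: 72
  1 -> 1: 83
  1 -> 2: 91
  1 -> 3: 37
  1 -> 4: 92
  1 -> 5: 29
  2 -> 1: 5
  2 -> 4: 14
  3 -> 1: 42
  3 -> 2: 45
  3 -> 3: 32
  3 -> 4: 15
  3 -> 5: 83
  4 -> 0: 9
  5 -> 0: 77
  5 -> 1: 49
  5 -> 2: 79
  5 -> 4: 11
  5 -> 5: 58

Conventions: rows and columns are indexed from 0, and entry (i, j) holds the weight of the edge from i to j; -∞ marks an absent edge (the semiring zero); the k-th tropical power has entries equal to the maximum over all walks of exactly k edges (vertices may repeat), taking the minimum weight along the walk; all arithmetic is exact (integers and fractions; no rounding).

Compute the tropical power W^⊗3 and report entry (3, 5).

W^⊗2:
  [72, 83, 84, 37, 84, 58]
  [72, 83, 83, 37, 83, 65]
  [9, 5, 5, 5, 5, 5]
  [77, 49, 79, 37, 42, 58]
  [9, 9, 9, 9, 9, 9]
  [58, 77, 77, 37, 68, 65]
W^⊗3:
  [72, 83, 83, 37, 83, 65]
  [72, 83, 83, 37, 83, 65]
  [9, 9, 9, 9, 9, 9]
  [58, 77, 77, 37, 68, 65]
  [9, 9, 9, 9, 9, 9]
  [72, 77, 77, 37, 77, 58]
Key observation: the optimum is the walk 3->5->0->5, with weight 83 min 77 min 65 = 65.
Optimal value attained by: walk 3->5->0->5.
Answer: (W^⊗3)[3][5] = 65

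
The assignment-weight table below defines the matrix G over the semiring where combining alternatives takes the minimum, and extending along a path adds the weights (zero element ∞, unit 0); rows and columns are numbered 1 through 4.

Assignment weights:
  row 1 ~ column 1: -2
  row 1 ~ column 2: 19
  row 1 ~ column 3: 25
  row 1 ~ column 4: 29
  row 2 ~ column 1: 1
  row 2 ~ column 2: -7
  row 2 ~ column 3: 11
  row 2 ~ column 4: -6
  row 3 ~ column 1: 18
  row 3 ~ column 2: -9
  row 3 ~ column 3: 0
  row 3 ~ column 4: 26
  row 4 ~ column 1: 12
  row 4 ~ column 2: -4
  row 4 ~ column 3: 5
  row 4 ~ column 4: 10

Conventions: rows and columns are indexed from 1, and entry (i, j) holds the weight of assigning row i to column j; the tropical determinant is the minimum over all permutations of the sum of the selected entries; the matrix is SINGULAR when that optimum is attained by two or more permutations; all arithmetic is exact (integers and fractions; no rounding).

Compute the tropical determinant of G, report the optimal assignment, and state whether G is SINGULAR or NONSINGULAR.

σ = (1, 2, 3, 4): (-2) + (-7) + 0 + 10 = 1
σ = (1, 2, 4, 3): (-2) + (-7) + 26 + 5 = 22
σ = (1, 3, 2, 4): (-2) + 11 + (-9) + 10 = 10
σ = (1, 3, 4, 2): (-2) + 11 + 26 + (-4) = 31
σ = (1, 4, 2, 3): (-2) + (-6) + (-9) + 5 = -12
σ = (1, 4, 3, 2): (-2) + (-6) + 0 + (-4) = -12
σ = (2, 1, 3, 4): 19 + 1 + 0 + 10 = 30
σ = (2, 1, 4, 3): 19 + 1 + 26 + 5 = 51
σ = (2, 3, 1, 4): 19 + 11 + 18 + 10 = 58
σ = (2, 3, 4, 1): 19 + 11 + 26 + 12 = 68
σ = (2, 4, 1, 3): 19 + (-6) + 18 + 5 = 36
σ = (2, 4, 3, 1): 19 + (-6) + 0 + 12 = 25
σ = (3, 1, 2, 4): 25 + 1 + (-9) + 10 = 27
σ = (3, 1, 4, 2): 25 + 1 + 26 + (-4) = 48
σ = (3, 2, 1, 4): 25 + (-7) + 18 + 10 = 46
σ = (3, 2, 4, 1): 25 + (-7) + 26 + 12 = 56
σ = (3, 4, 1, 2): 25 + (-6) + 18 + (-4) = 33
σ = (3, 4, 2, 1): 25 + (-6) + (-9) + 12 = 22
σ = (4, 1, 2, 3): 29 + 1 + (-9) + 5 = 26
σ = (4, 1, 3, 2): 29 + 1 + 0 + (-4) = 26
σ = (4, 2, 1, 3): 29 + (-7) + 18 + 5 = 45
σ = (4, 2, 3, 1): 29 + (-7) + 0 + 12 = 34
σ = (4, 3, 1, 2): 29 + 11 + 18 + (-4) = 54
σ = (4, 3, 2, 1): 29 + 11 + (-9) + 12 = 43
Optimal value attained by: σ = (1, 4, 2, 3).
Answer: det⊕(G) = -12; verdict: SINGULAR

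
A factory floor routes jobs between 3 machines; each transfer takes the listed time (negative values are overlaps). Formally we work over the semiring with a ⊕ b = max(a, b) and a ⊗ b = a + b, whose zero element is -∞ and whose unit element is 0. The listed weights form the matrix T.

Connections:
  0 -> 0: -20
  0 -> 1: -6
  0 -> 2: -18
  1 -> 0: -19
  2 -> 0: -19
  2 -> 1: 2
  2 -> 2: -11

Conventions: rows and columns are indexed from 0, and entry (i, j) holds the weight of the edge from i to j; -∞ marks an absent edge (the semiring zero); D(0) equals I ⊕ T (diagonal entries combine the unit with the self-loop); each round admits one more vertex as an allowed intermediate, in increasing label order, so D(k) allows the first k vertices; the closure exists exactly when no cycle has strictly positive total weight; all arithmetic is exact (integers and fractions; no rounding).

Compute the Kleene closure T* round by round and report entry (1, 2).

D(0):
  [0, -6, -18]
  [-19, 0, -∞]
  [-19, 2, 0]
D(1):
  [0, -6, -18]
  [-19, 0, -37]
  [-19, 2, 0]
D(2):
  [0, -6, -18]
  [-19, 0, -37]
  [-17, 2, 0]
D(3):
  [0, -6, -18]
  [-19, 0, -37]
  [-17, 2, 0]
Answer: T*[1][2] = -37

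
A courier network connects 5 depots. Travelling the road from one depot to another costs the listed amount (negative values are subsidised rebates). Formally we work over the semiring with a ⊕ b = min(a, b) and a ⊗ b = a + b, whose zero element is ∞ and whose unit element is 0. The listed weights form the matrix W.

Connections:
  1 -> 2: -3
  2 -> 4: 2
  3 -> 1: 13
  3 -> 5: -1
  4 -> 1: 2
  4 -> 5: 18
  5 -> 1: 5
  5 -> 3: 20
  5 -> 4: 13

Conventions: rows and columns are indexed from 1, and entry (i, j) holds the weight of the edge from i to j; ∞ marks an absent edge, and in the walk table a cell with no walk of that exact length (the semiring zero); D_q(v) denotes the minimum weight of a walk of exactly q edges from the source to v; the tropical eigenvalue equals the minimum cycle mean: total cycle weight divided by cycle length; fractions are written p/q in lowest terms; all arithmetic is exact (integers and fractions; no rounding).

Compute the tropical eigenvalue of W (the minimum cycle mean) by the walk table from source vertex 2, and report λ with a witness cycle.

q=0: [∞, 0, ∞, ∞, ∞]
q=1: [∞, ∞, ∞, 2, ∞]
q=2: [4, ∞, ∞, ∞, 20]
q=3: [25, 1, 40, 33, ∞]
q=4: [35, 22, ∞, 3, 39]
q=5: [5, 32, 59, 24, 21]
Optimal cycle mean attained by: cycle 1->2->4->1, total (-3) + 2 + 2, length 3.
Answer: λ = 1/3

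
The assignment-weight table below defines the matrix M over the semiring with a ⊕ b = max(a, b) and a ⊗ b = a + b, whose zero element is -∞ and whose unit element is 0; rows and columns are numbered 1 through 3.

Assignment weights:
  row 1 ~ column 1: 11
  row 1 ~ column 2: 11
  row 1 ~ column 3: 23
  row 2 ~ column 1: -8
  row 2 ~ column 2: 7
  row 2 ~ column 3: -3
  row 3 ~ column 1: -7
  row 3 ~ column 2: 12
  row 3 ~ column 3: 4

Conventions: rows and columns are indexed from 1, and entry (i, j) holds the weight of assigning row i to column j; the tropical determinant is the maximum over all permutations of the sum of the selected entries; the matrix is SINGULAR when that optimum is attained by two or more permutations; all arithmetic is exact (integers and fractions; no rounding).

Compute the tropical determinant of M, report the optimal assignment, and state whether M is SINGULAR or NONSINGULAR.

σ = (1, 2, 3): 11 + 7 + 4 = 22
σ = (1, 3, 2): 11 + (-3) + 12 = 20
σ = (2, 1, 3): 11 + (-8) + 4 = 7
σ = (2, 3, 1): 11 + (-3) + (-7) = 1
σ = (3, 1, 2): 23 + (-8) + 12 = 27
σ = (3, 2, 1): 23 + 7 + (-7) = 23
Optimal value attained by: σ = (3, 1, 2).
Answer: det⊕(M) = 27; verdict: NONSINGULAR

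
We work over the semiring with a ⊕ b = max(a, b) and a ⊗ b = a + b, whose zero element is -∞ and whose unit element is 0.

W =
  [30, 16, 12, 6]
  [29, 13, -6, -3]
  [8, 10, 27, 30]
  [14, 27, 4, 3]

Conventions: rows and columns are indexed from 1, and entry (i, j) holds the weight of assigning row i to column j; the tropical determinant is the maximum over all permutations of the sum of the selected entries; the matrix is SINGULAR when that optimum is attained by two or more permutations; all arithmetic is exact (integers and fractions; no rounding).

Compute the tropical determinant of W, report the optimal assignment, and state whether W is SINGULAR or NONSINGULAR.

σ = (1, 2, 3, 4): 30 + 13 + 27 + 3 = 73
σ = (1, 2, 4, 3): 30 + 13 + 30 + 4 = 77
σ = (1, 3, 2, 4): 30 + (-6) + 10 + 3 = 37
σ = (1, 3, 4, 2): 30 + (-6) + 30 + 27 = 81
σ = (1, 4, 2, 3): 30 + (-3) + 10 + 4 = 41
σ = (1, 4, 3, 2): 30 + (-3) + 27 + 27 = 81
σ = (2, 1, 3, 4): 16 + 29 + 27 + 3 = 75
σ = (2, 1, 4, 3): 16 + 29 + 30 + 4 = 79
σ = (2, 3, 1, 4): 16 + (-6) + 8 + 3 = 21
σ = (2, 3, 4, 1): 16 + (-6) + 30 + 14 = 54
σ = (2, 4, 1, 3): 16 + (-3) + 8 + 4 = 25
σ = (2, 4, 3, 1): 16 + (-3) + 27 + 14 = 54
σ = (3, 1, 2, 4): 12 + 29 + 10 + 3 = 54
σ = (3, 1, 4, 2): 12 + 29 + 30 + 27 = 98
σ = (3, 2, 1, 4): 12 + 13 + 8 + 3 = 36
σ = (3, 2, 4, 1): 12 + 13 + 30 + 14 = 69
σ = (3, 4, 1, 2): 12 + (-3) + 8 + 27 = 44
σ = (3, 4, 2, 1): 12 + (-3) + 10 + 14 = 33
σ = (4, 1, 2, 3): 6 + 29 + 10 + 4 = 49
σ = (4, 1, 3, 2): 6 + 29 + 27 + 27 = 89
σ = (4, 2, 1, 3): 6 + 13 + 8 + 4 = 31
σ = (4, 2, 3, 1): 6 + 13 + 27 + 14 = 60
σ = (4, 3, 1, 2): 6 + (-6) + 8 + 27 = 35
σ = (4, 3, 2, 1): 6 + (-6) + 10 + 14 = 24
Optimal value attained by: σ = (3, 1, 4, 2).
Answer: det⊕(W) = 98; verdict: NONSINGULAR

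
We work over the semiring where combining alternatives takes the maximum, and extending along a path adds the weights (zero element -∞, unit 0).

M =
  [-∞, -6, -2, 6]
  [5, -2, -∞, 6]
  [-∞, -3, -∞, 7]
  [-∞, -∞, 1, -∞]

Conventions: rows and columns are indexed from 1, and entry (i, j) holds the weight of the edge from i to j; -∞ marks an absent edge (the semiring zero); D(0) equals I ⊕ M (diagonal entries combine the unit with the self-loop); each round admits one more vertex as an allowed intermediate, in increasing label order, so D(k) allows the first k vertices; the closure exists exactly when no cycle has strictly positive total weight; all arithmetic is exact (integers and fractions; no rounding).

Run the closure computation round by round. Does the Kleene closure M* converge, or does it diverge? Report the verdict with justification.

D(0):
  [0, -6, -2, 6]
  [5, 0, -∞, 6]
  [-∞, -3, 0, 7]
  [-∞, -∞, 1, 0]
D(1):
  [0, -6, -2, 6]
  [5, 0, 3, 11]
  [-∞, -3, 0, 7]
  [-∞, -∞, 1, 0]
D(2):
  [0, -6, -2, 6]
  [5, 0, 3, 11]
  [2, -3, 0, 8]
  [-∞, -∞, 1, 0]
Detection: at round 3, diagonal entry (4, 4) turns strictly positive.
Key observation: the cycle 4->3->2->1->4 has total weight 1 + (-3) + 5 + 6, which is strictly positive.
Answer: DIVERGES — positive cycle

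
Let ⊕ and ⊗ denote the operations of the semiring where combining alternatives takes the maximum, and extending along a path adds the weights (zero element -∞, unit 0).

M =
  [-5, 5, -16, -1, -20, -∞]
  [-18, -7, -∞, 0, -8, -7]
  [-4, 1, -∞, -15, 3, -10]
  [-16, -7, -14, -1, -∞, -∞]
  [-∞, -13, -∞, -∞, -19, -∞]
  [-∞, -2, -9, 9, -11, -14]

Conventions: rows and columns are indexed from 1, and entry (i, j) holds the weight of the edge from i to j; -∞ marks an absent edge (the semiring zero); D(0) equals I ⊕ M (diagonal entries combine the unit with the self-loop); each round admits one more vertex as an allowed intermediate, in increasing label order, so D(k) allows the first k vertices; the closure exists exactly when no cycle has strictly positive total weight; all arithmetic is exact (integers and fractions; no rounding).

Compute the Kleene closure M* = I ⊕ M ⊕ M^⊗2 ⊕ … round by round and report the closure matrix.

D(0):
  [0, 5, -16, -1, -20, -∞]
  [-18, 0, -∞, 0, -8, -7]
  [-4, 1, 0, -15, 3, -10]
  [-16, -7, -14, 0, -∞, -∞]
  [-∞, -13, -∞, -∞, 0, -∞]
  [-∞, -2, -9, 9, -11, 0]
D(1):
  [0, 5, -16, -1, -20, -∞]
  [-18, 0, -34, 0, -8, -7]
  [-4, 1, 0, -5, 3, -10]
  [-16, -7, -14, 0, -36, -∞]
  [-∞, -13, -∞, -∞, 0, -∞]
  [-∞, -2, -9, 9, -11, 0]
D(2):
  [0, 5, -16, 5, -3, -2]
  [-18, 0, -34, 0, -8, -7]
  [-4, 1, 0, 1, 3, -6]
  [-16, -7, -14, 0, -15, -14]
  [-31, -13, -47, -13, 0, -20]
  [-20, -2, -9, 9, -10, 0]
D(3):
  [0, 5, -16, 5, -3, -2]
  [-18, 0, -34, 0, -8, -7]
  [-4, 1, 0, 1, 3, -6]
  [-16, -7, -14, 0, -11, -14]
  [-31, -13, -47, -13, 0, -20]
  [-13, -2, -9, 9, -6, 0]
D(4):
  [0, 5, -9, 5, -3, -2]
  [-16, 0, -14, 0, -8, -7]
  [-4, 1, 0, 1, 3, -6]
  [-16, -7, -14, 0, -11, -14]
  [-29, -13, -27, -13, 0, -20]
  [-7, 2, -5, 9, -2, 0]
D(5):
  [0, 5, -9, 5, -3, -2]
  [-16, 0, -14, 0, -8, -7]
  [-4, 1, 0, 1, 3, -6]
  [-16, -7, -14, 0, -11, -14]
  [-29, -13, -27, -13, 0, -20]
  [-7, 2, -5, 9, -2, 0]
D(6):
  [0, 5, -7, 7, -3, -2]
  [-14, 0, -12, 2, -8, -7]
  [-4, 1, 0, 3, 3, -6]
  [-16, -7, -14, 0, -11, -14]
  [-27, -13, -25, -11, 0, -20]
  [-7, 2, -5, 9, -2, 0]
Answer: M* = [[0, 5, -7, 7, -3, -2], [-14, 0, -12, 2, -8, -7], [-4, 1, 0, 3, 3, -6], [-16, -7, -14, 0, -11, -14], [-27, -13, -25, -11, 0, -20], [-7, 2, -5, 9, -2, 0]]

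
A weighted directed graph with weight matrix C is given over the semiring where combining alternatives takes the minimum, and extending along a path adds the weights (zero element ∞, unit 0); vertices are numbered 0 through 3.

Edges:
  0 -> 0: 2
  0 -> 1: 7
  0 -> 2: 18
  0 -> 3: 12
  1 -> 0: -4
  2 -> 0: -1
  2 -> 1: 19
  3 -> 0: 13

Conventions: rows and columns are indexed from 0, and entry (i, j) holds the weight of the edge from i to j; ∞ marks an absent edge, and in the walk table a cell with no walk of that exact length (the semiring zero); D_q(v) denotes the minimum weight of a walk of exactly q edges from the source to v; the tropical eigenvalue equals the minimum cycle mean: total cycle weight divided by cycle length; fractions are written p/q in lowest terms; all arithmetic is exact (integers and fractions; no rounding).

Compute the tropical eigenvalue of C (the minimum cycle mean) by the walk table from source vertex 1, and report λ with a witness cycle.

q=0: [∞, 0, ∞, ∞]
q=1: [-4, ∞, ∞, ∞]
q=2: [-2, 3, 14, 8]
q=3: [-1, 5, 16, 10]
q=4: [1, 6, 17, 11]
Optimal cycle mean attained by: cycle 0->1->0, total 7 + (-4), length 2.
Answer: λ = 3/2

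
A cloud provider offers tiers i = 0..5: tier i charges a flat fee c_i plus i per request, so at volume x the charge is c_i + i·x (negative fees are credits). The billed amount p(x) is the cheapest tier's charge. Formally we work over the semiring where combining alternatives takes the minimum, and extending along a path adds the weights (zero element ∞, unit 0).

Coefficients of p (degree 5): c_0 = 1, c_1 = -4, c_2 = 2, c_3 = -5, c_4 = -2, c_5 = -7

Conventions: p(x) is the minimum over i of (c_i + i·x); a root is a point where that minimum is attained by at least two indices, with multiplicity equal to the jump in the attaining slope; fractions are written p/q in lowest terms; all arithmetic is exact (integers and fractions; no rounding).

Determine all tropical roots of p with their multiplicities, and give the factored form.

hull edge (i=0, c=1) to (i=1, c=-4): slope -5, span 1
hull edge (i=1, c=-4) to (i=5, c=-7): slope -3/4, span 4
Factored form: p(x) = -7 ⊗ (x ⊕ 3/4) ⊗ (x ⊕ 3/4) ⊗ (x ⊕ 3/4) ⊗ (x ⊕ 3/4) ⊗ (x ⊕ 5)
Answer: roots = 3/4 (mult 4), 5 (mult 1)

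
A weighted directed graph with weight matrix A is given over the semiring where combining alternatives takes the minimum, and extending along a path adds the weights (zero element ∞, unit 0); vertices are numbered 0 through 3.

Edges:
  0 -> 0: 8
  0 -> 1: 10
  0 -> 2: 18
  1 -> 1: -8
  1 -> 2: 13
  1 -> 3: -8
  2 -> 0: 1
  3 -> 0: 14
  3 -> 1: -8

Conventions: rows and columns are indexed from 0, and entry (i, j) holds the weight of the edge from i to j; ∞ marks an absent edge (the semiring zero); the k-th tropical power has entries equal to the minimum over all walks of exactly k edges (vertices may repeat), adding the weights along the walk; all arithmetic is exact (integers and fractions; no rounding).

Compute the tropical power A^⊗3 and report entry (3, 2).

A^⊗2:
  [16, 2, 23, 2]
  [6, -16, 5, -16]
  [9, 11, 19, ∞]
  [22, -16, 5, -16]
A^⊗3:
  [16, -6, 15, -6]
  [-2, -24, -3, -24]
  [17, 3, 24, 3]
  [-2, -24, -3, -24]
Key observation: the optimum is the walk 3->1->1->2, with weight (-8) + (-8) + 13 = -3.
Optimal value attained by: walk 3->1->1->2.
Answer: (A^⊗3)[3][2] = -3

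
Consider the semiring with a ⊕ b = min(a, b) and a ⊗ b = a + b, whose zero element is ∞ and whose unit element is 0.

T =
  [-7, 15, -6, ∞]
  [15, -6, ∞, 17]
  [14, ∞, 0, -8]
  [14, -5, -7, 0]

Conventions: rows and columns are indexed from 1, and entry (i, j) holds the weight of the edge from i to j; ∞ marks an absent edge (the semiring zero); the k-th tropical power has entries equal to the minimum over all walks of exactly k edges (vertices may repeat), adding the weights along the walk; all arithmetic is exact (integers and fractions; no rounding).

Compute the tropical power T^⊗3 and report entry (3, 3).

T^⊗2:
  [-14, 8, -13, -14]
  [8, -12, 9, 11]
  [6, -13, -15, -8]
  [7, -11, -7, -15]
T^⊗3:
  [-21, -19, -21, -21]
  [1, -18, 2, 1]
  [-1, -19, -15, -23]
  [-1, -20, -22, -15]
Key observation: the optimum is the walk 3->3->4->3, with weight 0 + (-8) + (-7) = -15.
Optimal value attained by: walk 3->3->4->3.
Answer: (T^⊗3)[3][3] = -15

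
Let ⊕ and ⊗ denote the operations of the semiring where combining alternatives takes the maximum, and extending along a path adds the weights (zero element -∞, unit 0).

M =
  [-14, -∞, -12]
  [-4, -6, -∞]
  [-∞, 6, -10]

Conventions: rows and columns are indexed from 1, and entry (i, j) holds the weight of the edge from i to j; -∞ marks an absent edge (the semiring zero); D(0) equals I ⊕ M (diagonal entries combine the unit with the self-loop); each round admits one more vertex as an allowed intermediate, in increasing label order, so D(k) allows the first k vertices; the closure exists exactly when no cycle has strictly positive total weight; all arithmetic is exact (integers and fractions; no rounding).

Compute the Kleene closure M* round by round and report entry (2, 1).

D(0):
  [0, -∞, -12]
  [-4, 0, -∞]
  [-∞, 6, 0]
D(1):
  [0, -∞, -12]
  [-4, 0, -16]
  [-∞, 6, 0]
D(2):
  [0, -∞, -12]
  [-4, 0, -16]
  [2, 6, 0]
D(3):
  [0, -6, -12]
  [-4, 0, -16]
  [2, 6, 0]
Answer: M*[2][1] = -4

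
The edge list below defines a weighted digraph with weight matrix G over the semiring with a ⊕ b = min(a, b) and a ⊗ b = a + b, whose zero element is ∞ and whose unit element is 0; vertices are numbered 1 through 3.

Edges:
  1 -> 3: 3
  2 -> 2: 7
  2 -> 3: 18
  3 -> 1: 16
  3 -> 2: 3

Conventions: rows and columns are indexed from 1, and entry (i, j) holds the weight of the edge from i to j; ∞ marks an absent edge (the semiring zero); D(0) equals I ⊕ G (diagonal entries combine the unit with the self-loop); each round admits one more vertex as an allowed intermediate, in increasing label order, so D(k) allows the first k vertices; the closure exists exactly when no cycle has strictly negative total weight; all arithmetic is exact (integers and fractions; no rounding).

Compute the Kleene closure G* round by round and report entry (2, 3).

D(0):
  [0, ∞, 3]
  [∞, 0, 18]
  [16, 3, 0]
D(1):
  [0, ∞, 3]
  [∞, 0, 18]
  [16, 3, 0]
D(2):
  [0, ∞, 3]
  [∞, 0, 18]
  [16, 3, 0]
D(3):
  [0, 6, 3]
  [34, 0, 18]
  [16, 3, 0]
Answer: G*[2][3] = 18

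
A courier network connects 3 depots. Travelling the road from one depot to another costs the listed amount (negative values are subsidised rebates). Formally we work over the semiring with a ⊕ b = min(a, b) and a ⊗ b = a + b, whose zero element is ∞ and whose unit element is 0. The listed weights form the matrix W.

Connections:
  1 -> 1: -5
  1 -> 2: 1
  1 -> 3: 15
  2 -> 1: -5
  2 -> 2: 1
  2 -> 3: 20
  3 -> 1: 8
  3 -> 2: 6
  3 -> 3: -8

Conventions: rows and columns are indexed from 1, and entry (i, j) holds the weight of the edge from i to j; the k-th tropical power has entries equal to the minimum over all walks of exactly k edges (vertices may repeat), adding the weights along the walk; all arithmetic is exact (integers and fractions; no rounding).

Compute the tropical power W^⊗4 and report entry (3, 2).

W^⊗2:
  [-10, -4, 7]
  [-10, -4, 10]
  [0, -2, -16]
W^⊗3:
  [-15, -9, -1]
  [-15, -9, 2]
  [-8, -10, -24]
W^⊗4:
  [-20, -14, -9]
  [-20, -14, -6]
  [-16, -18, -32]
Key observation: the optimum is the walk 3->3->3->3->2, with weight (-8) + (-8) + (-8) + 6 = -18.
Optimal value attained by: walk 3->3->3->3->2.
Answer: (W^⊗4)[3][2] = -18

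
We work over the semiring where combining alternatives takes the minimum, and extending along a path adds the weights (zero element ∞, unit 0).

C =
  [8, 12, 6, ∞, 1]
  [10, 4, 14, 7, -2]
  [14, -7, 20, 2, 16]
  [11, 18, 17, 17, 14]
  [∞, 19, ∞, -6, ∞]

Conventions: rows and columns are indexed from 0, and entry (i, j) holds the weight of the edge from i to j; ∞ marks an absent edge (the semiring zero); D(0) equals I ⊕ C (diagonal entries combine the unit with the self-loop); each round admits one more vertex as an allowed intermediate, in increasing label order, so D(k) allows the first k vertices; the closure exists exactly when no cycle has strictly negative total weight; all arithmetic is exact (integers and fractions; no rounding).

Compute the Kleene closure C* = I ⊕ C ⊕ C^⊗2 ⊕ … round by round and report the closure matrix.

D(0):
  [0, 12, 6, ∞, 1]
  [10, 0, 14, 7, -2]
  [14, -7, 0, 2, 16]
  [11, 18, 17, 0, 14]
  [∞, 19, ∞, -6, 0]
D(1):
  [0, 12, 6, ∞, 1]
  [10, 0, 14, 7, -2]
  [14, -7, 0, 2, 15]
  [11, 18, 17, 0, 12]
  [∞, 19, ∞, -6, 0]
D(2):
  [0, 12, 6, 19, 1]
  [10, 0, 14, 7, -2]
  [3, -7, 0, 0, -9]
  [11, 18, 17, 0, 12]
  [29, 19, 33, -6, 0]
D(3):
  [0, -1, 6, 6, -3]
  [10, 0, 14, 7, -2]
  [3, -7, 0, 0, -9]
  [11, 10, 17, 0, 8]
  [29, 19, 33, -6, 0]
D(4):
  [0, -1, 6, 6, -3]
  [10, 0, 14, 7, -2]
  [3, -7, 0, 0, -9]
  [11, 10, 17, 0, 8]
  [5, 4, 11, -6, 0]
D(5):
  [0, -1, 6, -9, -3]
  [3, 0, 9, -8, -2]
  [-4, -7, 0, -15, -9]
  [11, 10, 17, 0, 8]
  [5, 4, 11, -6, 0]
Answer: C* = [[0, -1, 6, -9, -3], [3, 0, 9, -8, -2], [-4, -7, 0, -15, -9], [11, 10, 17, 0, 8], [5, 4, 11, -6, 0]]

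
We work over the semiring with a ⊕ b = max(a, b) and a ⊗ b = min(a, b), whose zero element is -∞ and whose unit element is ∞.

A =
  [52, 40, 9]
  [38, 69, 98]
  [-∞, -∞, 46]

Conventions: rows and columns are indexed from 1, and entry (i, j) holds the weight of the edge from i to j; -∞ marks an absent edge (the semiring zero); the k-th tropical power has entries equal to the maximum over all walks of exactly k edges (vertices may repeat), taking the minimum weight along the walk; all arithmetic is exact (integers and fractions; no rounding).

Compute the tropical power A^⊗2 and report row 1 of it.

A^⊗2:
  [52, 40, 40]
  [38, 69, 69]
  [-∞, -∞, 46]
Answer: row 1 of A^⊗2 = [52, 40, 40]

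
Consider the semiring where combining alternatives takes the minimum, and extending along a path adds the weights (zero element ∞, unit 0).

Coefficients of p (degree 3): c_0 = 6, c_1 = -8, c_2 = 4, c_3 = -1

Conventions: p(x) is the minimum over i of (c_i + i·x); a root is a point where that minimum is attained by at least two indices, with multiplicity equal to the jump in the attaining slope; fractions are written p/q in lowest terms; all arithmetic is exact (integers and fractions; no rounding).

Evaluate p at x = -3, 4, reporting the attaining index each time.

p(-3) = min(6+0·(-3)=6, -8+1·(-3)=-11, 4+2·(-3)=-2, -1+3·(-3)=-10) = -11 (attained by i=1)
p(4) = min(6+0·4=6, -8+1·4=-4, 4+2·4=12, -1+3·4=11) = -4 (attained by i=1)
Answer: p(-3) = -11; p(4) = -4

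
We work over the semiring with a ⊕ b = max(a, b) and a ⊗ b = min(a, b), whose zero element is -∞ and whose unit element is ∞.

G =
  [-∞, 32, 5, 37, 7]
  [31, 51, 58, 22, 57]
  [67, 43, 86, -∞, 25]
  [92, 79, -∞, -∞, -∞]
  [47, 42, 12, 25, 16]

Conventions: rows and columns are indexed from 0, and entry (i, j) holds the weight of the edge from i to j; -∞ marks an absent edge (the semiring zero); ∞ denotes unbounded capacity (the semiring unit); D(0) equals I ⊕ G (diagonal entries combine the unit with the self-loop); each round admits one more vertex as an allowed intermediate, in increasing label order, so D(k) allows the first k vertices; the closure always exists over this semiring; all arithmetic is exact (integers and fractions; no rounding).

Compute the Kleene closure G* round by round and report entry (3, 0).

D(0):
  [∞, 32, 5, 37, 7]
  [31, ∞, 58, 22, 57]
  [67, 43, ∞, -∞, 25]
  [92, 79, -∞, ∞, -∞]
  [47, 42, 12, 25, ∞]
D(1):
  [∞, 32, 5, 37, 7]
  [31, ∞, 58, 31, 57]
  [67, 43, ∞, 37, 25]
  [92, 79, 5, ∞, 7]
  [47, 42, 12, 37, ∞]
D(2):
  [∞, 32, 32, 37, 32]
  [31, ∞, 58, 31, 57]
  [67, 43, ∞, 37, 43]
  [92, 79, 58, ∞, 57]
  [47, 42, 42, 37, ∞]
D(3):
  [∞, 32, 32, 37, 32]
  [58, ∞, 58, 37, 57]
  [67, 43, ∞, 37, 43]
  [92, 79, 58, ∞, 57]
  [47, 42, 42, 37, ∞]
D(4):
  [∞, 37, 37, 37, 37]
  [58, ∞, 58, 37, 57]
  [67, 43, ∞, 37, 43]
  [92, 79, 58, ∞, 57]
  [47, 42, 42, 37, ∞]
D(5):
  [∞, 37, 37, 37, 37]
  [58, ∞, 58, 37, 57]
  [67, 43, ∞, 37, 43]
  [92, 79, 58, ∞, 57]
  [47, 42, 42, 37, ∞]
Answer: G*[3][0] = 92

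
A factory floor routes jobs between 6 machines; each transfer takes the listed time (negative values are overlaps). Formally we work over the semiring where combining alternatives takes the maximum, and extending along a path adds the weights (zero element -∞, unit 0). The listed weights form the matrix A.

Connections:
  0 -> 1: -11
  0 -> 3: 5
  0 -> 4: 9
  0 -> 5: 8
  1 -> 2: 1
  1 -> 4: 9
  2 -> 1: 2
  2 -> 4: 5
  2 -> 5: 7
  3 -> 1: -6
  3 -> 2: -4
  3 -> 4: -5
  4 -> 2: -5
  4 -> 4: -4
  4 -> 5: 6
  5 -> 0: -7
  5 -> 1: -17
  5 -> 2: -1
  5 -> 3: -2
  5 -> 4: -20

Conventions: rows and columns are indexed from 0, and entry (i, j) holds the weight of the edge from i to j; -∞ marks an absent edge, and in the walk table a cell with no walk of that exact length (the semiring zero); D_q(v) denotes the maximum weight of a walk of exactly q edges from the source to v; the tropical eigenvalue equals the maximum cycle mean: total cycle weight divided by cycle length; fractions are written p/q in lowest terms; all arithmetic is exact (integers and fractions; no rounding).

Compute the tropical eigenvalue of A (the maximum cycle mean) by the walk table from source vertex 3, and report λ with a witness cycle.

q=0: [-∞, -∞, -∞, 0, -∞, -∞]
q=1: [-∞, -6, -4, -∞, -5, -∞]
q=2: [-∞, -2, -5, -∞, 3, 3]
q=3: [-4, -3, 2, 1, 7, 9]
q=4: [2, 4, 8, 7, 7, 13]
q=5: [6, 10, 12, 11, 13, 15]
q=6: [8, 14, 14, 13, 19, 19]
Optimal cycle mean attained by: cycle 1->4->5->2->1, total 9 + 6 + (-1) + 2, length 4.
Answer: λ = 4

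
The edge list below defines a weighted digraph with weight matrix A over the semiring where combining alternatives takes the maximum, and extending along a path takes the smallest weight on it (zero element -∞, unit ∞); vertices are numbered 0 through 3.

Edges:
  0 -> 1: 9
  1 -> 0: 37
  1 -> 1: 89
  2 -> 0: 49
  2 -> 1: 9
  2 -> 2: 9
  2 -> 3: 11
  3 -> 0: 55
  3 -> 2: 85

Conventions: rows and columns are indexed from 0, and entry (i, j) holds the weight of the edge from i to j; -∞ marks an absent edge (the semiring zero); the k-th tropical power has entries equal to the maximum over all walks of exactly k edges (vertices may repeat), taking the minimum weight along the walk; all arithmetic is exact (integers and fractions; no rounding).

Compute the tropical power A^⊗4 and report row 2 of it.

A^⊗2:
  [9, 9, -∞, -∞]
  [37, 89, -∞, -∞]
  [11, 9, 11, 9]
  [49, 9, 9, 11]
A^⊗3:
  [9, 9, -∞, -∞]
  [37, 89, -∞, -∞]
  [11, 9, 9, 11]
  [11, 9, 11, 9]
A^⊗4:
  [9, 9, -∞, -∞]
  [37, 89, -∞, -∞]
  [11, 9, 11, 9]
  [11, 9, 9, 11]
Answer: row 2 of A^⊗4 = [11, 9, 11, 9]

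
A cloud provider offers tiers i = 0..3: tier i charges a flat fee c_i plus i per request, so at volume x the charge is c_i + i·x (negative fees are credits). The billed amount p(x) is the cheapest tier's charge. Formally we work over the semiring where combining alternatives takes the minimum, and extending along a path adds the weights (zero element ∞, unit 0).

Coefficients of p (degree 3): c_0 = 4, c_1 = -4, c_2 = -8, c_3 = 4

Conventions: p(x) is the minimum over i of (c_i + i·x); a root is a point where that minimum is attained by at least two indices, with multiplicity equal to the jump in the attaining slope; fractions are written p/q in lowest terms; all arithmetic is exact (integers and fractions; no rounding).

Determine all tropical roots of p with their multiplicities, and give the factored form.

hull edge (i=0, c=4) to (i=1, c=-4): slope -8, span 1
hull edge (i=1, c=-4) to (i=2, c=-8): slope -4, span 1
hull edge (i=2, c=-8) to (i=3, c=4): slope 12, span 1
Factored form: p(x) = 4 ⊗ (x ⊕ (-12)) ⊗ (x ⊕ 4) ⊗ (x ⊕ 8)
Answer: roots = -12 (mult 1), 4 (mult 1), 8 (mult 1)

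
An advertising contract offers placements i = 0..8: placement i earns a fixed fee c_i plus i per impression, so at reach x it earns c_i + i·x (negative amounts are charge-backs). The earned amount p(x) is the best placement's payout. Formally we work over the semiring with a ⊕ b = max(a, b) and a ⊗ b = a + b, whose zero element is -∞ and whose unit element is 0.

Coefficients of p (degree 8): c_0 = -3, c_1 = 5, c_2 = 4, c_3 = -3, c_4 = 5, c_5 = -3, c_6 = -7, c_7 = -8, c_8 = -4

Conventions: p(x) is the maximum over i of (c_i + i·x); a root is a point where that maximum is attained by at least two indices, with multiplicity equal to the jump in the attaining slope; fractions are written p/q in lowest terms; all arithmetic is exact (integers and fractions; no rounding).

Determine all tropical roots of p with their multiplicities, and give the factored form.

hull edge (i=0, c=-3) to (i=1, c=5): slope 8, span 1
hull edge (i=1, c=5) to (i=4, c=5): slope 0, span 3
hull edge (i=4, c=5) to (i=8, c=-4): slope -9/4, span 4
Factored form: p(x) = -4 ⊗ (x ⊕ (-8)) ⊗ (x ⊕ 0) ⊗ (x ⊕ 0) ⊗ (x ⊕ 0) ⊗ (x ⊕ 9/4) ⊗ (x ⊕ 9/4) ⊗ (x ⊕ 9/4) ⊗ (x ⊕ 9/4)
Answer: roots = -8 (mult 1), 0 (mult 3), 9/4 (mult 4)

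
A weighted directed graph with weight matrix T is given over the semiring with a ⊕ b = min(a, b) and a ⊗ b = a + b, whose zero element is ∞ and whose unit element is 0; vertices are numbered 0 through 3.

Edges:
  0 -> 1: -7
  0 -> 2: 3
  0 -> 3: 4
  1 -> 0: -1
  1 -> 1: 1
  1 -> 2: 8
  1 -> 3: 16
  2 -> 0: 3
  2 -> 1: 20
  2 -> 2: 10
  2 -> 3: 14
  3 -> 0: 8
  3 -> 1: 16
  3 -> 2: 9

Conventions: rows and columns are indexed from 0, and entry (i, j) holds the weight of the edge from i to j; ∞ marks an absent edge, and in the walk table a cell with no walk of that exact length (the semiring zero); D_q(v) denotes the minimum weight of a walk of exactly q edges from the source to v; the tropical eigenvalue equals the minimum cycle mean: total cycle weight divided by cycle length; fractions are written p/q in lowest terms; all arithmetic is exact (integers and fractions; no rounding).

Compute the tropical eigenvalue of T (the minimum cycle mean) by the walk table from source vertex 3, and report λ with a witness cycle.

q=0: [∞, ∞, ∞, 0]
q=1: [8, 16, 9, ∞]
q=2: [12, 1, 11, 12]
q=3: [0, 2, 9, 16]
q=4: [1, -7, 3, 4]
Optimal cycle mean attained by: cycle 0->1->0, total (-7) + (-1), length 2.
Answer: λ = -4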